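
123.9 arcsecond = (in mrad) 0.6007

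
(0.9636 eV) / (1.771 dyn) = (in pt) 2.471e-11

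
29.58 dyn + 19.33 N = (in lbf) 4.346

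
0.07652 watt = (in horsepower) 0.0001026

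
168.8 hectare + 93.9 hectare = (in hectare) 262.7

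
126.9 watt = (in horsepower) 0.1702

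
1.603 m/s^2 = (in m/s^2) 1.603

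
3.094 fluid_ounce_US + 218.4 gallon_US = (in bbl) 5.201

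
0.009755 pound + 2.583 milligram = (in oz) 0.1562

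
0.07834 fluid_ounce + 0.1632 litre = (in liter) 0.1655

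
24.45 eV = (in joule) 3.917e-18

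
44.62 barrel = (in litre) 7094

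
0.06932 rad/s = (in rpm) 0.662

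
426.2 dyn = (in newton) 0.004262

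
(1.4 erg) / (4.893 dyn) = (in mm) 2.861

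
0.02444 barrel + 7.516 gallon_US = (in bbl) 0.2034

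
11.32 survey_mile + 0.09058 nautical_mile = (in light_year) 1.943e-12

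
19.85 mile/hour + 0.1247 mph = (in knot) 17.36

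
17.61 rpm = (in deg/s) 105.7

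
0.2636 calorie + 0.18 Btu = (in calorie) 45.65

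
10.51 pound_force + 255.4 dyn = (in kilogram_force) 4.768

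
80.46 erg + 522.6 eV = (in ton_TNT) 1.923e-15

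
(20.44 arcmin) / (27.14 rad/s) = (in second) 0.0002191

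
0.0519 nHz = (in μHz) 5.19e-05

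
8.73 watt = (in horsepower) 0.01171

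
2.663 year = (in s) 8.398e+07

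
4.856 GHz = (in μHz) 4.856e+15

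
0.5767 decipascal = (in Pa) 0.05767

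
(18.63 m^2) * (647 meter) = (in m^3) 1.205e+04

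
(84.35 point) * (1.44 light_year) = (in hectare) 4.054e+10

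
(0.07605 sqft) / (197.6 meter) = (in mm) 0.03576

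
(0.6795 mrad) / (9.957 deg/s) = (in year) 1.24e-10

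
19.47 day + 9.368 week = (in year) 0.233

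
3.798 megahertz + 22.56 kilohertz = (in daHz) 3.821e+05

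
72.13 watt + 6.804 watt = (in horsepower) 0.1059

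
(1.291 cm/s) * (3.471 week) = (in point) 7.682e+07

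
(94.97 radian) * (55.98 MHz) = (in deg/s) 3.046e+11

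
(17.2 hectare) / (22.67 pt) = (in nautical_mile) 1.161e+04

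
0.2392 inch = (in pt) 17.22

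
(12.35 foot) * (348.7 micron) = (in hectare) 1.313e-07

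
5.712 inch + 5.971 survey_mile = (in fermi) 9.61e+18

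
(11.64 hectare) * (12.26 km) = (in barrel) 8.976e+09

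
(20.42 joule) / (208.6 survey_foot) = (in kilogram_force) 0.03275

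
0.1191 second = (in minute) 0.001985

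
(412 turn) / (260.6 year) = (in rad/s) 3.15e-07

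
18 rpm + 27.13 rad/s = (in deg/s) 1662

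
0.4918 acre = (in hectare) 0.199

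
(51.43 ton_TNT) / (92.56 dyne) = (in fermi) 2.325e+29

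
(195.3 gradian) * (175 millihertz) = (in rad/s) 0.5369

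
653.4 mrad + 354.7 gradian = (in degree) 356.7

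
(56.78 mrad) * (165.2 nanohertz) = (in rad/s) 9.38e-09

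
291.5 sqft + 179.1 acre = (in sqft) 7.802e+06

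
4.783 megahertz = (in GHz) 0.004783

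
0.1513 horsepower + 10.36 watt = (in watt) 123.2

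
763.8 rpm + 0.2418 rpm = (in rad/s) 80.01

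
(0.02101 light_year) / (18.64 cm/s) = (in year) 3.381e+07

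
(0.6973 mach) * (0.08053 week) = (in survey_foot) 3.794e+07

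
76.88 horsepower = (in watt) 5.733e+04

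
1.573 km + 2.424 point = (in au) 1.051e-08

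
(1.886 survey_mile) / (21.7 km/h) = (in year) 1.597e-05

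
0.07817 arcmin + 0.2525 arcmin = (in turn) 1.531e-05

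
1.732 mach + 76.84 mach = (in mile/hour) 5.985e+04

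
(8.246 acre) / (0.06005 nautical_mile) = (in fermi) 3.001e+17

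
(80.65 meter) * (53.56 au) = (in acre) 1.597e+11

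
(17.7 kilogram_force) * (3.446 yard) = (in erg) 5.469e+09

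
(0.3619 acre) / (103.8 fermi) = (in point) 4e+19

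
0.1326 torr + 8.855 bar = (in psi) 128.4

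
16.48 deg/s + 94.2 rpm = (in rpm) 96.95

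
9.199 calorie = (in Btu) 0.03648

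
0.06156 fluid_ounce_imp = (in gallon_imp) 0.0003848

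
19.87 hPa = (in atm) 0.01961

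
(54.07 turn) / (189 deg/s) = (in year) 3.266e-06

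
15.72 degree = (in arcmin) 943.2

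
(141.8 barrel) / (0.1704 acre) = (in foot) 0.1073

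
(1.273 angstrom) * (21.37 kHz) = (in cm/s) 0.000272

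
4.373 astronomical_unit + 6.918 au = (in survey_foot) 5.542e+12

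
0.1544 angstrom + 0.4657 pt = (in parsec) 5.324e-21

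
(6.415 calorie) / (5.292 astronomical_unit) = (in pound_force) 7.622e-12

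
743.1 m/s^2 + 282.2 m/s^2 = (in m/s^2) 1025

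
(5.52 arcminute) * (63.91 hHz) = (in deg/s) 588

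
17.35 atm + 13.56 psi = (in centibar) 1851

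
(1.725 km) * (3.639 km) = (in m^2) 6.277e+06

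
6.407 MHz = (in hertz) 6.407e+06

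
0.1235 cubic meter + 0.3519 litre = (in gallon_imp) 27.24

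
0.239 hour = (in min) 14.34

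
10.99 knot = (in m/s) 5.654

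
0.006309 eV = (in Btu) 9.581e-25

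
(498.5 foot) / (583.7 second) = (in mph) 0.5823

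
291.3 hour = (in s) 1.049e+06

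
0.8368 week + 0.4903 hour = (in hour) 141.1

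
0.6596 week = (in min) 6649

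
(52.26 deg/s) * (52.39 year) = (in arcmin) 5.181e+12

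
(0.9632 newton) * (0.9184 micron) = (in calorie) 2.114e-07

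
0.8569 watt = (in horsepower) 0.001149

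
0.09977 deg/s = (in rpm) 0.01663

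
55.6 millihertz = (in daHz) 0.00556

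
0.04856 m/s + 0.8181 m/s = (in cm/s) 86.67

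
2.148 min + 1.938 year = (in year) 1.938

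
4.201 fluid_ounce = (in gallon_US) 0.03282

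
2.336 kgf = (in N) 22.91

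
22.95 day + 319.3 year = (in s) 1.007e+10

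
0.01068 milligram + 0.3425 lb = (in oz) 5.48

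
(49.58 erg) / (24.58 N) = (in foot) 6.618e-07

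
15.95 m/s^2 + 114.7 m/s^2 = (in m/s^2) 130.7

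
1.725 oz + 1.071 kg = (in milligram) 1.12e+06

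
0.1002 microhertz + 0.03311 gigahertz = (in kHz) 3.311e+04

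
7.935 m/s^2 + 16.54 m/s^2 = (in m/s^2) 24.47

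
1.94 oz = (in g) 55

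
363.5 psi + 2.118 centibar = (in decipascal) 2.508e+07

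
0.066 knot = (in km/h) 0.1222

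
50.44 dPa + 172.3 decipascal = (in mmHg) 0.1671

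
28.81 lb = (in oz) 461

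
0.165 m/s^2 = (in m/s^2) 0.165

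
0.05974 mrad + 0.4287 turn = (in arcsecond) 5.556e+05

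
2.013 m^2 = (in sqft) 21.67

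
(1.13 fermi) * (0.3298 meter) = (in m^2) 3.727e-16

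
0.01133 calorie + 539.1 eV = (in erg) 4.74e+05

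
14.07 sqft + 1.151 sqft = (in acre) 0.0003494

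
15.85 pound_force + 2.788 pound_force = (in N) 82.91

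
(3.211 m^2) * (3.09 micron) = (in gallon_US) 0.002621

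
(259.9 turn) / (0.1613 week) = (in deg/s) 0.9591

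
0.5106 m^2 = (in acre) 0.0001262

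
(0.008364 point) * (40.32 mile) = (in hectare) 1.915e-05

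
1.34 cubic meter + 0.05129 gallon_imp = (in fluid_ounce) 4.532e+04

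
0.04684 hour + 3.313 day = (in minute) 4774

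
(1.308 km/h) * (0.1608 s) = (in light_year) 6.175e-18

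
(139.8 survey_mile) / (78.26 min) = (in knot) 93.14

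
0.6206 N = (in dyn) 6.206e+04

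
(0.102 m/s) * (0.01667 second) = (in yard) 0.00186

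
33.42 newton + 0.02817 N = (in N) 33.45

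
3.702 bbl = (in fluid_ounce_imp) 2.071e+04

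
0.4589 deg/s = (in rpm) 0.07648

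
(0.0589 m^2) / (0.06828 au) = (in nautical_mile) 3.114e-15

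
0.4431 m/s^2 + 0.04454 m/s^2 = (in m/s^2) 0.4876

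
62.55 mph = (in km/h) 100.7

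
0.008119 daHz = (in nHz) 8.119e+07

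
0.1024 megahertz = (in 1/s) 1.024e+05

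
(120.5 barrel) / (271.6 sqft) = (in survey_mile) 0.0004718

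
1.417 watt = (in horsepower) 0.0019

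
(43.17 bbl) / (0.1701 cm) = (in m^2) 4035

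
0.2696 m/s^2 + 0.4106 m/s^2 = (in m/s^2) 0.6802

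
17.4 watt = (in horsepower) 0.02333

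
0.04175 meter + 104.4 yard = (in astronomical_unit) 6.384e-10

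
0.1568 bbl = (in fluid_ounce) 843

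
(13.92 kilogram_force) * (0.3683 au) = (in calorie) 1.798e+12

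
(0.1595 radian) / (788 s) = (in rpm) 0.001933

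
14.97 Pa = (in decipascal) 149.7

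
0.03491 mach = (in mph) 26.59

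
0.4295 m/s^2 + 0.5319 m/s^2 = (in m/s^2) 0.9614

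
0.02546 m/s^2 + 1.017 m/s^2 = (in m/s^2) 1.042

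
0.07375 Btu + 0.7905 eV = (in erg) 7.781e+08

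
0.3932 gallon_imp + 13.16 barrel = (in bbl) 13.17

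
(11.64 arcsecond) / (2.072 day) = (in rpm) 3.01e-09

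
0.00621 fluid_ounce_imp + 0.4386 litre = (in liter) 0.4388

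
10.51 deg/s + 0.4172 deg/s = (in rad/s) 0.1907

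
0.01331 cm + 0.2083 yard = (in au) 1.274e-12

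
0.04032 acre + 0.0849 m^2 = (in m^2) 163.3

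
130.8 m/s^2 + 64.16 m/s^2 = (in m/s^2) 195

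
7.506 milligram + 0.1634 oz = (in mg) 4640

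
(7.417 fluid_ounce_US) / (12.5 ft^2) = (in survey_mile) 1.174e-07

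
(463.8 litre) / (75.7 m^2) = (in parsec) 1.986e-19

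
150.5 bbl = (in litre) 2.393e+04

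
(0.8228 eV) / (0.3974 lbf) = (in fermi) 7.457e-05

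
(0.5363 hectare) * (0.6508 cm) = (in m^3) 34.9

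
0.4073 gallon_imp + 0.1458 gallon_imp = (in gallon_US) 0.6642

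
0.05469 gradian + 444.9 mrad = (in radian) 0.4458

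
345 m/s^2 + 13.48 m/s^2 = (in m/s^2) 358.5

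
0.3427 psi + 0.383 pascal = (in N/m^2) 2363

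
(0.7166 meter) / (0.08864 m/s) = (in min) 0.1347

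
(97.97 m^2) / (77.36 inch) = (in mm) 4.986e+04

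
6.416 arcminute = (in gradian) 0.1188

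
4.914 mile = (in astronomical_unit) 5.286e-08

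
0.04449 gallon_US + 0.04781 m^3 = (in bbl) 0.3018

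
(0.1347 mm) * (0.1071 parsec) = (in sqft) 4.792e+12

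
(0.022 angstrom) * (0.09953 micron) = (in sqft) 2.357e-18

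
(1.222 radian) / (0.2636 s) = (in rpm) 44.27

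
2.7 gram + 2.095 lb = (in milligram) 9.53e+05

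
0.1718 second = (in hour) 4.772e-05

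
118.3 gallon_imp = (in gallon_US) 142.1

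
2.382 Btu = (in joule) 2513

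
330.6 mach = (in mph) 2.518e+05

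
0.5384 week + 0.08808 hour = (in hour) 90.54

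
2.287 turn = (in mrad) 1.437e+04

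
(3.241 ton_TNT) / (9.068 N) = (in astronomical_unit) 0.009996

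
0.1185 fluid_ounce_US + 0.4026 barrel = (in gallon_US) 16.91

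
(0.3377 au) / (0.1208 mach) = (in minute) 2.047e+07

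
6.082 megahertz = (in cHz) 6.082e+08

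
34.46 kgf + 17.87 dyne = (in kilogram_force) 34.46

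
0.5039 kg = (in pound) 1.111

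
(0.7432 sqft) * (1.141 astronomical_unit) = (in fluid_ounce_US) 3.985e+14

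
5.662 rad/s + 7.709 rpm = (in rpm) 61.78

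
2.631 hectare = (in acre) 6.501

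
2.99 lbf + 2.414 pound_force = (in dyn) 2.404e+06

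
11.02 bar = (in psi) 159.8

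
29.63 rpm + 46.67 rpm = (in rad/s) 7.99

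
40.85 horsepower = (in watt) 3.046e+04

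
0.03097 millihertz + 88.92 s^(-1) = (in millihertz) 8.892e+04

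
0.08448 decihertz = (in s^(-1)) 0.008448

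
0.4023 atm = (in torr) 305.7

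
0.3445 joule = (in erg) 3.445e+06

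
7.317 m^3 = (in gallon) 1933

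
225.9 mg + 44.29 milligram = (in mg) 270.2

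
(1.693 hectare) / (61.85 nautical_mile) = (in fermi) 1.478e+14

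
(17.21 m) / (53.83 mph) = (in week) 1.182e-06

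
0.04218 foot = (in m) 0.01286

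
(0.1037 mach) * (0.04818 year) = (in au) 0.0003586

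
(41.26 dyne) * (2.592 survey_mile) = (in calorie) 0.4114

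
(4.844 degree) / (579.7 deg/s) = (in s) 0.008356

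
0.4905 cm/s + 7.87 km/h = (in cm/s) 219.1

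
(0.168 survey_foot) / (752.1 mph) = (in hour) 4.231e-08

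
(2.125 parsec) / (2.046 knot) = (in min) 1.038e+15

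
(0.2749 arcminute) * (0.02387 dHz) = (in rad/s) 1.909e-07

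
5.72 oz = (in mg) 1.622e+05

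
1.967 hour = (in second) 7081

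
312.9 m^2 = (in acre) 0.07732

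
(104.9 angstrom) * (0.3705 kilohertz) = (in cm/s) 0.0003887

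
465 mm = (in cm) 46.5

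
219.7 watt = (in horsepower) 0.2946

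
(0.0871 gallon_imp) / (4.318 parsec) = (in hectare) 2.972e-25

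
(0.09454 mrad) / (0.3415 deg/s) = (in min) 0.0002644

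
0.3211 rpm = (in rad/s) 0.03363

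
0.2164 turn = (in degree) 77.9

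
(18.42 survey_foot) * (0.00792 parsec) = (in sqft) 1.477e+16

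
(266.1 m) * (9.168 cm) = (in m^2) 24.4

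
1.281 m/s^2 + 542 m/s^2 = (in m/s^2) 543.3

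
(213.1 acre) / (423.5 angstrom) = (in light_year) 0.002152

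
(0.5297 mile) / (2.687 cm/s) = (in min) 528.8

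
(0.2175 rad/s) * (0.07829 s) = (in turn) 0.00271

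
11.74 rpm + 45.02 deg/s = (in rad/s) 2.015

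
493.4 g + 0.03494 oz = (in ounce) 17.44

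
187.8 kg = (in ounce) 6624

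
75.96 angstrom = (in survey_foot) 2.492e-08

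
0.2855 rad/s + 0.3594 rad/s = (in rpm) 6.158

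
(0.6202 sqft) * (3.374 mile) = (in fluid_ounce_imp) 1.101e+07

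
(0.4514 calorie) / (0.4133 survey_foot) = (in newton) 14.99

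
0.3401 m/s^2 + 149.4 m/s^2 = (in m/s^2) 149.7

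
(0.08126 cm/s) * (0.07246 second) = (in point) 0.1669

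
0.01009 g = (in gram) 0.01009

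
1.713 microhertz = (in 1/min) 0.0001028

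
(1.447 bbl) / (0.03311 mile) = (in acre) 1.067e-06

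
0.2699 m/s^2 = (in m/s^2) 0.2699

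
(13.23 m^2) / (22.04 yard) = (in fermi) 6.565e+14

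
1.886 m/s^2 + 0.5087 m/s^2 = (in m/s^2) 2.395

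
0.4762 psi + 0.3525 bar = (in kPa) 38.53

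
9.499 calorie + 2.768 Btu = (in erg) 2.96e+10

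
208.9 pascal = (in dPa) 2089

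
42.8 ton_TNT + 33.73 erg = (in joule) 1.791e+11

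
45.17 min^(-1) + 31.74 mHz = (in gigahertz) 7.846e-10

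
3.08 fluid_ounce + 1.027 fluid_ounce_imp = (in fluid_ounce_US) 4.067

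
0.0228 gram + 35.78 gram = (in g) 35.8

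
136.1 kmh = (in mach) 0.111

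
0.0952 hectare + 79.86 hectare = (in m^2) 7.996e+05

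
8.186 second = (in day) 9.475e-05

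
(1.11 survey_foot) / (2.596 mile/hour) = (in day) 3.374e-06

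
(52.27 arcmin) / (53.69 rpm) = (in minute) 4.507e-05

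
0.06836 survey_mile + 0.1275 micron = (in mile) 0.06836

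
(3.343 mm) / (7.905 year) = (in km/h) 4.828e-11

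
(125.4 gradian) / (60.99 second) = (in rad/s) 0.0323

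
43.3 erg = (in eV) 2.703e+13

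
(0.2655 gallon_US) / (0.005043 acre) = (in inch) 0.001939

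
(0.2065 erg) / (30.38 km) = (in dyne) 6.797e-08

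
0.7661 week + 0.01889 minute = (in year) 0.01469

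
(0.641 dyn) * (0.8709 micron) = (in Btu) 5.291e-15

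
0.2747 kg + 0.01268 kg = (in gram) 287.4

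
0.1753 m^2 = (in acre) 4.332e-05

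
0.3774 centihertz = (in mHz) 3.774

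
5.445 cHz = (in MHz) 5.445e-08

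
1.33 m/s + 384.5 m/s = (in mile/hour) 863.1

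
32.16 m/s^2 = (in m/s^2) 32.16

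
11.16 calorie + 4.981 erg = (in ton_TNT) 1.116e-08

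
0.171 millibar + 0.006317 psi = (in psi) 0.008797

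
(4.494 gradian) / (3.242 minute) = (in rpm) 0.003465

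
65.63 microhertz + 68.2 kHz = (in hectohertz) 682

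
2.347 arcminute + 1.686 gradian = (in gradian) 1.729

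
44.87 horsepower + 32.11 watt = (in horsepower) 44.91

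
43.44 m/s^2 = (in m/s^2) 43.44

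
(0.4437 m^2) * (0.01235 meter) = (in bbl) 0.03447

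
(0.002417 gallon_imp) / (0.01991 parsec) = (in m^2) 1.789e-20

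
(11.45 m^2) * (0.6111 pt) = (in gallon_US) 0.6521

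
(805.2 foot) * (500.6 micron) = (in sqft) 1.322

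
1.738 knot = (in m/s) 0.8941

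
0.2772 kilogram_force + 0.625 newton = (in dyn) 3.343e+05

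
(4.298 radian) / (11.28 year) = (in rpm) 1.154e-07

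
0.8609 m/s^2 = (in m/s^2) 0.8609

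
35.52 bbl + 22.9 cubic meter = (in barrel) 179.6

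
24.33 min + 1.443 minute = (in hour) 0.4295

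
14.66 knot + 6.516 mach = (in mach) 6.538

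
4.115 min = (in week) 0.0004082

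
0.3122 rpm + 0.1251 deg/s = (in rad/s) 0.03488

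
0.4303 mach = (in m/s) 146.5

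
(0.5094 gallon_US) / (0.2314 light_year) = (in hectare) 8.808e-23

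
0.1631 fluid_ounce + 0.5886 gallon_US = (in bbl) 0.01404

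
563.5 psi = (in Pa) 3.885e+06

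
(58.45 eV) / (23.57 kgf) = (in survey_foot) 1.329e-19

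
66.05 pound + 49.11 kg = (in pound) 174.3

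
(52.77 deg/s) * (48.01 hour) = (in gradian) 1.013e+07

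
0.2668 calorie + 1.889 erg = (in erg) 1.116e+07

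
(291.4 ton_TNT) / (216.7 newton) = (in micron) 5.626e+15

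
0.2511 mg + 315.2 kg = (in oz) 1.112e+04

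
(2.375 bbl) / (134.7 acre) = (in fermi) 6.927e+08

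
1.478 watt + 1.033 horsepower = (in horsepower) 1.035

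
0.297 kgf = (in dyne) 2.913e+05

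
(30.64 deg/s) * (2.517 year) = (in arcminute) 1.459e+11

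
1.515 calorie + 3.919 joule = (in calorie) 2.452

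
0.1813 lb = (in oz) 2.901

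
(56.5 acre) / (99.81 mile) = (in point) 4035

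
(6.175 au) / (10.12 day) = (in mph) 2.363e+06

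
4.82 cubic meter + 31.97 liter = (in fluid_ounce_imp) 1.708e+05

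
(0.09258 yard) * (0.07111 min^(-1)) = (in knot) 0.000195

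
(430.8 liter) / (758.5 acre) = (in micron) 0.1403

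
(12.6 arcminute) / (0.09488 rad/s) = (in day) 4.471e-07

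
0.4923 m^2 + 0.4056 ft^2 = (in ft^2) 5.705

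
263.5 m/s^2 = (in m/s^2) 263.5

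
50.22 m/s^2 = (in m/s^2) 50.22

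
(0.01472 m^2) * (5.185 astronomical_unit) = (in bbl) 7.182e+10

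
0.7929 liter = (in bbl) 0.004987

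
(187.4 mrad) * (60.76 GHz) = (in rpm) 1.087e+11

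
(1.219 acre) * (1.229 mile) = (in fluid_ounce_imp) 3.434e+11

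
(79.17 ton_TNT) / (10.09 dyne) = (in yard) 3.59e+15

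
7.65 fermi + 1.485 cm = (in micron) 1.485e+04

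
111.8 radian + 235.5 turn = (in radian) 1591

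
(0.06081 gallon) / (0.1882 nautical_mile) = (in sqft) 7.109e-06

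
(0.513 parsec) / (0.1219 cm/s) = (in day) 1.503e+14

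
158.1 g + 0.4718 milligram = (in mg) 1.581e+05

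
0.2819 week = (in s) 1.705e+05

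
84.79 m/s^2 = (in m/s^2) 84.79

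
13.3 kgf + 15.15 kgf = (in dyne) 2.79e+07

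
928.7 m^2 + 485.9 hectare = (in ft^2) 5.231e+07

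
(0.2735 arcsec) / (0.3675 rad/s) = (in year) 1.144e-13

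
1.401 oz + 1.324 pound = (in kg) 0.6403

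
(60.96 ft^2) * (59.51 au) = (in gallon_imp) 1.109e+16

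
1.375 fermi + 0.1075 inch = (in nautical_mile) 1.474e-06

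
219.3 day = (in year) 0.6008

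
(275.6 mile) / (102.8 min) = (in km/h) 258.9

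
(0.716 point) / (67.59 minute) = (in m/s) 6.228e-08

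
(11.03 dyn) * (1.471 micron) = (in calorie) 3.878e-11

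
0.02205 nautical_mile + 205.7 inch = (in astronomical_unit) 3.079e-10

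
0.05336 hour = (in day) 0.002223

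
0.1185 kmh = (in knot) 0.06398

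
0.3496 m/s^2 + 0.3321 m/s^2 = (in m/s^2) 0.6817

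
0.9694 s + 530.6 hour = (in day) 22.11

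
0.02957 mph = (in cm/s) 1.322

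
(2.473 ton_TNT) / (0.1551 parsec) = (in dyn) 0.2162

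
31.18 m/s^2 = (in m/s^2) 31.18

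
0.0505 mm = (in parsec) 1.637e-21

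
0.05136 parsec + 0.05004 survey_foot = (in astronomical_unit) 1.059e+04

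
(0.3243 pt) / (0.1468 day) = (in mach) 2.649e-11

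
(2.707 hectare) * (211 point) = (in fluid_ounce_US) 6.813e+07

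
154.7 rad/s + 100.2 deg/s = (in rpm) 1494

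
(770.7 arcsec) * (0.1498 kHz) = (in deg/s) 32.07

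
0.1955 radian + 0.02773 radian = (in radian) 0.2232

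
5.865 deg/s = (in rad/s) 0.1024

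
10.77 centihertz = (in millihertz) 107.7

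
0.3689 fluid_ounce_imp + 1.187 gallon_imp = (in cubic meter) 0.005407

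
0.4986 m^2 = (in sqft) 5.367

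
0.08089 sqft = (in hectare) 7.515e-07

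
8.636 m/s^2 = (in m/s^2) 8.636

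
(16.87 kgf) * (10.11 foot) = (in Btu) 0.4832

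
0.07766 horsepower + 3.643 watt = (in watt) 61.55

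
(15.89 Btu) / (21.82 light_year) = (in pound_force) 1.826e-14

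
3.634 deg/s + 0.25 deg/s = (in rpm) 0.6473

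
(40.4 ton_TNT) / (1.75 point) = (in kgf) 2.792e+13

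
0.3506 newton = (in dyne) 3.506e+04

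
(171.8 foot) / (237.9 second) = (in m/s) 0.2201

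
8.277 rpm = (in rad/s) 0.8668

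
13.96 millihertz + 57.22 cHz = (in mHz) 586.2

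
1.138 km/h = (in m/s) 0.3161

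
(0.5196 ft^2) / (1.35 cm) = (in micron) 3.576e+06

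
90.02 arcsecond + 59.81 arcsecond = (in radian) 0.0007264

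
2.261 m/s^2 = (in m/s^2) 2.261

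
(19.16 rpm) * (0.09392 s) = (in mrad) 188.4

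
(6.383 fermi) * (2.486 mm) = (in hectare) 1.587e-21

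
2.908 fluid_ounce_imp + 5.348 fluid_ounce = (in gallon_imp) 0.05297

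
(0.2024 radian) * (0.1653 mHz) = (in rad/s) 3.346e-05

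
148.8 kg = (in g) 1.488e+05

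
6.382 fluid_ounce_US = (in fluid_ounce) 6.382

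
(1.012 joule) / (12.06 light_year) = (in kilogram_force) 9.045e-19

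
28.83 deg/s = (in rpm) 4.805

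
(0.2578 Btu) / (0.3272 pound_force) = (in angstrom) 1.869e+12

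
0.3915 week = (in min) 3946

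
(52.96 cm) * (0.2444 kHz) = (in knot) 251.6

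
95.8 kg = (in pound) 211.2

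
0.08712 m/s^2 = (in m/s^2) 0.08712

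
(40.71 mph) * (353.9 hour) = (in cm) 2.319e+09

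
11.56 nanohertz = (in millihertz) 1.156e-05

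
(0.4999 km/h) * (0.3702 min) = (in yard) 3.373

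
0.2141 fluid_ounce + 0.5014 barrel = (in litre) 79.72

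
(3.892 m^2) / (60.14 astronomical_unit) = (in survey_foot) 1.419e-12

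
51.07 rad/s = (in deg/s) 2926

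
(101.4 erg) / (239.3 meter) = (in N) 4.237e-08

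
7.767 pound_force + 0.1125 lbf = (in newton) 35.05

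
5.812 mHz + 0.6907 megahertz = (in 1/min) 4.144e+07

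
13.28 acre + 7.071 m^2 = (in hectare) 5.375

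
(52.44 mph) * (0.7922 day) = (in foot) 5.264e+06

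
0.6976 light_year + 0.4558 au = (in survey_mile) 4.101e+12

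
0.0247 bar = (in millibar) 24.7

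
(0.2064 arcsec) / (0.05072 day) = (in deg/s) 1.308e-08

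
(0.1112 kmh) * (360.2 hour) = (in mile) 24.89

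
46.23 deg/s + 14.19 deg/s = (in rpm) 10.07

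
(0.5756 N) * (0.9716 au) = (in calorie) 2e+10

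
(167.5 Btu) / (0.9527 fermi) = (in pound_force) 4.17e+19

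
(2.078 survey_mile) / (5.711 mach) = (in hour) 0.0004777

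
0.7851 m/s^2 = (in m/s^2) 0.7851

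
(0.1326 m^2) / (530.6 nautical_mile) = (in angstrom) 1349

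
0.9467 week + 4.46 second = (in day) 6.627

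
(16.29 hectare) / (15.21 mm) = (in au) 7.159e-05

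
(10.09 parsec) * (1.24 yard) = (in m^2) 3.53e+17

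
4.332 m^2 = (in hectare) 0.0004332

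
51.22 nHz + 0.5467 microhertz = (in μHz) 0.5979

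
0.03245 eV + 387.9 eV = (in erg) 6.215e-10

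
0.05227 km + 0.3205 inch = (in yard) 57.17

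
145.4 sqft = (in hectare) 0.001351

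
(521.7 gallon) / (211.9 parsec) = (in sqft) 3.251e-18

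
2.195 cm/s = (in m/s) 0.02195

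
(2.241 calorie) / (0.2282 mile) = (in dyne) 2553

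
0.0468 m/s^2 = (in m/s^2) 0.0468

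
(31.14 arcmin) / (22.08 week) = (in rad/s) 6.783e-10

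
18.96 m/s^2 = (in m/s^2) 18.96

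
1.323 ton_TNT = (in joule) 5.535e+09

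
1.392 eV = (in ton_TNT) 5.33e-29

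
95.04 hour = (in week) 0.5657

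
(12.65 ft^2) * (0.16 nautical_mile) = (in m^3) 348.2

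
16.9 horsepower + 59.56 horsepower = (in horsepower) 76.46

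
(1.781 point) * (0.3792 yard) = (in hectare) 2.179e-08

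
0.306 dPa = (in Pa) 0.0306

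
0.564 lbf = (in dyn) 2.509e+05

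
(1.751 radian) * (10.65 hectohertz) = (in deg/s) 1.068e+05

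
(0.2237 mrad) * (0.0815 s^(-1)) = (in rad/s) 1.823e-05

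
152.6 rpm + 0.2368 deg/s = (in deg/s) 915.8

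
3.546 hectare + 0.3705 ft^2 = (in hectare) 3.546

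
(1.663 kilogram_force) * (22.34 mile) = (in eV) 3.66e+24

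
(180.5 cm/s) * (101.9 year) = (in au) 0.03877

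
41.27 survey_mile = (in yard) 7.264e+04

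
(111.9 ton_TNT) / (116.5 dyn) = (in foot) 1.319e+15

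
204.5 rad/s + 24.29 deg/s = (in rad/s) 204.9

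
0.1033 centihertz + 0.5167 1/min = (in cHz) 0.9645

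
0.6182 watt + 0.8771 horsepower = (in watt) 654.7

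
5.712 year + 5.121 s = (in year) 5.712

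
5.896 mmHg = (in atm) 0.007758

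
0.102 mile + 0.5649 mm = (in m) 164.2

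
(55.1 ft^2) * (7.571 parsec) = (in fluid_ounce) 4.044e+22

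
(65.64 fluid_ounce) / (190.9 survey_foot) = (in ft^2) 0.0003591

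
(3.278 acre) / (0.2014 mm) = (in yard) 7.203e+07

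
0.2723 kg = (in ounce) 9.605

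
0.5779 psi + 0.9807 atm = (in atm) 1.02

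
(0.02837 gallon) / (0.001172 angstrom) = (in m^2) 9.163e+08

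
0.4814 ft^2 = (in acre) 1.105e-05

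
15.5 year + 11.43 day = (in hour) 1.361e+05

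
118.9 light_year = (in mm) 1.125e+21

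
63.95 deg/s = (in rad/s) 1.116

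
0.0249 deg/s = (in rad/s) 0.0004346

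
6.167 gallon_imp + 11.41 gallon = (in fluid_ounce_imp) 2507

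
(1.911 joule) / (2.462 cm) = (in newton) 77.62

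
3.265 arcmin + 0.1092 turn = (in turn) 0.1094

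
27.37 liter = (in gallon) 7.23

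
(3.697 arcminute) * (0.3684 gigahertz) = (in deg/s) 2.27e+07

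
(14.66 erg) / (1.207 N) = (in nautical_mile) 6.558e-10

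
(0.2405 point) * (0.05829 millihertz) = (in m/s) 4.946e-09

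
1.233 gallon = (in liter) 4.667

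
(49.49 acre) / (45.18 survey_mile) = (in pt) 7808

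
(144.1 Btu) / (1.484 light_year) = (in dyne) 1.083e-06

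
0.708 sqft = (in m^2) 0.06578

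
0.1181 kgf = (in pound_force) 0.2604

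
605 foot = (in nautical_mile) 0.09957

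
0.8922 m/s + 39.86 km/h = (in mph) 26.76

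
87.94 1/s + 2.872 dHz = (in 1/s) 88.23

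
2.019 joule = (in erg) 2.019e+07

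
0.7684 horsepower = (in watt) 573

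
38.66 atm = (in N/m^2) 3.917e+06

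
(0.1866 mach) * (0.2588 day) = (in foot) 4.661e+06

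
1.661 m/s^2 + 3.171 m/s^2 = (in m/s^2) 4.832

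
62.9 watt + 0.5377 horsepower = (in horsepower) 0.6221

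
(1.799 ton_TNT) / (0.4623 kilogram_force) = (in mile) 1.032e+06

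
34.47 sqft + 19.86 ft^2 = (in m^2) 5.047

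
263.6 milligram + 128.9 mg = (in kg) 0.0003925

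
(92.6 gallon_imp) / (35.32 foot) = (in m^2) 0.0391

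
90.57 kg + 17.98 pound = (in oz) 3482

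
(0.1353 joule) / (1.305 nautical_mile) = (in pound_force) 1.259e-05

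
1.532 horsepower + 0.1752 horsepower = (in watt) 1273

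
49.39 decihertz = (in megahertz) 4.939e-06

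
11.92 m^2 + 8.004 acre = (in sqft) 3.488e+05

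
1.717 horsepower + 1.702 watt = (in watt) 1282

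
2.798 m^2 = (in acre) 0.0006914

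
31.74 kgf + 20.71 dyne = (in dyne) 3.113e+07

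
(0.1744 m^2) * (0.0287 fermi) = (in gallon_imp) 1.101e-15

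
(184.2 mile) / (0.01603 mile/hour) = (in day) 478.8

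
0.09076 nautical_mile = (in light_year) 1.777e-14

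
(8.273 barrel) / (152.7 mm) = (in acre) 0.002128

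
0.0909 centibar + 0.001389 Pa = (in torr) 0.6818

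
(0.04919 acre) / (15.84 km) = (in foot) 0.04123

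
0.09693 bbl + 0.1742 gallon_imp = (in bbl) 0.1019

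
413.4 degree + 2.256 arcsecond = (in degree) 413.4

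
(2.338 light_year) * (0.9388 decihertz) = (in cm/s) 2.077e+17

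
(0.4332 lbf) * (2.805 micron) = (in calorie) 1.292e-06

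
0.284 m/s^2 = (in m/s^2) 0.284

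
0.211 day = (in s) 1.823e+04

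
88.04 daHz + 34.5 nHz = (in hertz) 880.4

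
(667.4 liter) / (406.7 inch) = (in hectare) 6.461e-06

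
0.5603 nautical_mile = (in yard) 1135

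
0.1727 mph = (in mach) 0.0002267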